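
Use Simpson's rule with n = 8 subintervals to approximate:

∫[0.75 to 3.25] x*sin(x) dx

f(x) = x*sin(x)
a = 0.75, b = 3.25, n = 8
h = (b - a)/n = 0.312500

Simpson's rule: (h/3)[f(x₀) + 4f(x₁) + 2f(x₂) + ... + f(xₙ)]

x_0 = 0.7500, f(x_0) = 0.511229, coefficient = 1
x_1 = 1.0625, f(x_1) = 0.928173, coefficient = 4
x_2 = 1.3750, f(x_2) = 1.348728, coefficient = 2
x_3 = 1.6875, f(x_3) = 1.676021, coefficient = 4
x_4 = 2.0000, f(x_4) = 1.818595, coefficient = 2
x_5 = 2.3125, f(x_5) = 1.705050, coefficient = 4
x_6 = 2.6250, f(x_6) = 1.296541, coefficient = 2
x_7 = 2.9375, f(x_7) = 0.595369, coefficient = 4
x_8 = 3.2500, f(x_8) = -0.351634, coefficient = 1

I ≈ (0.312500/3) × 28.705774 = 2.990185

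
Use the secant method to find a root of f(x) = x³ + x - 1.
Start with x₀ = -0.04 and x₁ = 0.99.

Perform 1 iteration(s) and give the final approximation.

f(x) = x³ + x - 1
x₀ = -0.04, x₁ = 0.99

Secant formula: x_{n+1} = x_n - f(x_n)(x_n - x_{n-1})/(f(x_n) - f(x_{n-1}))

Iteration 1:
  f(-0.040000) = -1.040064
  f(0.990000) = 0.960299
  x_2 = 0.990000 - 0.960299×(0.990000 - (-0.040000))/(0.960299 - (-1.040064))
       = 0.495536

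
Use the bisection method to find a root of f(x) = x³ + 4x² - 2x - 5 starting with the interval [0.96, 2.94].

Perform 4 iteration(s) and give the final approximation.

f(x) = x³ + 4x² - 2x - 5
Initial interval: [0.96, 2.94]

Iteration 1:
  c_1 = (0.960000 + 2.940000)/2 = 1.950000
  f(c_1) = f(1.950000) = 13.724875
  f(a) × f(c) < 0, new interval: [0.960000, 1.950000]
Iteration 2:
  c_2 = (0.960000 + 1.950000)/2 = 1.455000
  f(c_2) = f(1.455000) = 3.638371
  f(a) × f(c) < 0, new interval: [0.960000, 1.455000]
Iteration 3:
  c_3 = (0.960000 + 1.455000)/2 = 1.207500
  f(c_3) = f(1.207500) = 0.177828
  f(a) × f(c) < 0, new interval: [0.960000, 1.207500]
Iteration 4:
  c_4 = (0.960000 + 1.207500)/2 = 1.083750
  f(c_4) = f(1.083750) = -1.196564
  f(a) × f(c) ≥ 0, new interval: [1.083750, 1.207500]

After 4 iteration(s), the approximation is c_4 = 1.083750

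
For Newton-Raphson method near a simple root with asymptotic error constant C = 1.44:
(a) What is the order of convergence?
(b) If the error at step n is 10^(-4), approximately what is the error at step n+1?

(a) Newton-Raphson has quadratic (order 2) convergence near simple roots.
    This means |e_{n+1}| ≈ C|e_n|².

(b) With |e_n| = 10^(-4) and C = 1.44:
    |e_{n+1}| ≈ 1.44 × (10^(-4))² = 1.44 × 10^(-8)

(a) 2 (quadratic); (b) |e_{n+1}| ≈ 1.440e-08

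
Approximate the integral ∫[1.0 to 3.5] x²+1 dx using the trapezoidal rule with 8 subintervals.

f(x) = x²+1
a = 1.0, b = 3.5, n = 8
h = (b - a)/n = 0.312500

Trapezoidal rule: (h/2)[f(x₀) + 2f(x₁) + 2f(x₂) + ... + f(xₙ)]

x_0 = 1.0000, f(x_0) = 2.000000, coefficient = 1
x_1 = 1.3125, f(x_1) = 2.722656, coefficient = 2
x_2 = 1.6250, f(x_2) = 3.640625, coefficient = 2
x_3 = 1.9375, f(x_3) = 4.753906, coefficient = 2
x_4 = 2.2500, f(x_4) = 6.062500, coefficient = 2
x_5 = 2.5625, f(x_5) = 7.566406, coefficient = 2
x_6 = 2.8750, f(x_6) = 9.265625, coefficient = 2
x_7 = 3.1875, f(x_7) = 11.160156, coefficient = 2
x_8 = 3.5000, f(x_8) = 13.250000, coefficient = 1

I ≈ (0.312500/2) × 105.593750 = 16.499023
Exact value: 16.458333
Error: 0.040690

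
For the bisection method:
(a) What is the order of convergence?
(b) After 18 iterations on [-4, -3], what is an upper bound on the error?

(a) Bisection has linear (order 1) convergence; the error is halved each step.

(b) Error bound = (b-a)/2^n = (-3 - (-4))/2^{18}
    = 1/2^{18}

(a) 1 (linear); (b) error ≤ 3.81e-06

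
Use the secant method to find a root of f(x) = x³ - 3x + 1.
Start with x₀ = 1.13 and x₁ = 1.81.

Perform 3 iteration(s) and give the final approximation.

f(x) = x³ - 3x + 1
x₀ = 1.13, x₁ = 1.81

Secant formula: x_{n+1} = x_n - f(x_n)(x_n - x_{n-1})/(f(x_n) - f(x_{n-1}))

Iteration 1:
  f(1.130000) = -0.947103
  f(1.810000) = 1.499741
  x_2 = 1.810000 - 1.499741×(1.810000 - 1.130000)/(1.499741 - (-0.947103))
       = 1.393208
Iteration 2:
  f(1.810000) = 1.499741
  f(1.393208) = -0.475366
  x_3 = 1.393208 - (-0.475366)×(1.393208 - 1.810000)/(-0.475366 - 1.499741)
       = 1.493521
Iteration 3:
  f(1.393208) = -0.475366
  f(1.493521) = -0.149107
  x_4 = 1.493521 - (-0.149107)×(1.493521 - 1.393208)/(-0.149107 - (-0.475366))
       = 1.539366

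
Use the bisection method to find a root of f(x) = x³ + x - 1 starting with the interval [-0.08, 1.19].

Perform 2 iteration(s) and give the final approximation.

f(x) = x³ + x - 1
Initial interval: [-0.08, 1.19]

Iteration 1:
  c_1 = (-0.080000 + 1.190000)/2 = 0.555000
  f(c_1) = f(0.555000) = -0.274046
  f(a) × f(c) ≥ 0, new interval: [0.555000, 1.190000]
Iteration 2:
  c_2 = (0.555000 + 1.190000)/2 = 0.872500
  f(c_2) = f(0.872500) = 0.536696
  f(a) × f(c) < 0, new interval: [0.555000, 0.872500]

After 2 iteration(s), the approximation is c_2 = 0.872500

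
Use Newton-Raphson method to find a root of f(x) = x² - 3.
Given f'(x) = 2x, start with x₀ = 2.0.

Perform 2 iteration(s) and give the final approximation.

f(x) = x² - 3
f'(x) = 2x
x₀ = 2.0

Newton-Raphson formula: x_{n+1} = x_n - f(x_n)/f'(x_n)

Iteration 1:
  f(2.000000) = 1.000000
  f'(2.000000) = 4.000000
  x_1 = 2.000000 - 1.000000/4.000000 = 1.750000
Iteration 2:
  f(1.750000) = 0.062500
  f'(1.750000) = 3.500000
  x_2 = 1.750000 - 0.062500/3.500000 = 1.732143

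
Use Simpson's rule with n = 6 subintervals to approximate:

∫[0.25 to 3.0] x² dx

f(x) = x²
a = 0.25, b = 3.0, n = 6
h = (b - a)/n = 0.458333

Simpson's rule: (h/3)[f(x₀) + 4f(x₁) + 2f(x₂) + ... + f(xₙ)]

x_0 = 0.2500, f(x_0) = 0.062500, coefficient = 1
x_1 = 0.7083, f(x_1) = 0.501736, coefficient = 4
x_2 = 1.1667, f(x_2) = 1.361111, coefficient = 2
x_3 = 1.6250, f(x_3) = 2.640625, coefficient = 4
x_4 = 2.0833, f(x_4) = 4.340278, coefficient = 2
x_5 = 2.5417, f(x_5) = 6.460069, coefficient = 4
x_6 = 3.0000, f(x_6) = 9.000000, coefficient = 1

I ≈ (0.458333/3) × 58.875000 = 8.994792
Exact value: 8.994792
Error: 0.000000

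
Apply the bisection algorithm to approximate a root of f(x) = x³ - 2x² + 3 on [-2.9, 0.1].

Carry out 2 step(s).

f(x) = x³ - 2x² + 3
Initial interval: [-2.9, 0.1]

Iteration 1:
  c_1 = (-2.900000 + 0.100000)/2 = -1.400000
  f(c_1) = f(-1.400000) = -3.664000
  f(a) × f(c) ≥ 0, new interval: [-1.400000, 0.100000]
Iteration 2:
  c_2 = (-1.400000 + 0.100000)/2 = -0.650000
  f(c_2) = f(-0.650000) = 1.880375
  f(a) × f(c) < 0, new interval: [-1.400000, -0.650000]

After 2 iteration(s), the approximation is c_2 = -0.650000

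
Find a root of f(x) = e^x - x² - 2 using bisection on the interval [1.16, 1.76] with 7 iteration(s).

f(x) = e^x - x² - 2
Initial interval: [1.16, 1.76]

Iteration 1:
  c_1 = (1.160000 + 1.760000)/2 = 1.460000
  f(c_1) = f(1.460000) = 0.174360
  f(a) × f(c) < 0, new interval: [1.160000, 1.460000]
Iteration 2:
  c_2 = (1.160000 + 1.460000)/2 = 1.310000
  f(c_2) = f(1.310000) = -0.009926
  f(a) × f(c) ≥ 0, new interval: [1.310000, 1.460000]
Iteration 3:
  c_3 = (1.310000 + 1.460000)/2 = 1.385000
  f(c_3) = f(1.385000) = 0.076601
  f(a) × f(c) < 0, new interval: [1.310000, 1.385000]
Iteration 4:
  c_4 = (1.310000 + 1.385000)/2 = 1.347500
  f(c_4) = f(1.347500) = 0.032038
  f(a) × f(c) < 0, new interval: [1.310000, 1.347500]
Iteration 5:
  c_5 = (1.310000 + 1.347500)/2 = 1.328750
  f(c_5) = f(1.328750) = 0.010743
  f(a) × f(c) < 0, new interval: [1.310000, 1.328750]
Iteration 6:
  c_6 = (1.310000 + 1.328750)/2 = 1.319375
  f(c_6) = f(1.319375) = 0.000332
  f(a) × f(c) < 0, new interval: [1.310000, 1.319375]
Iteration 7:
  c_7 = (1.310000 + 1.319375)/2 = 1.314688
  f(c_7) = f(1.314688) = -0.004816
  f(a) × f(c) ≥ 0, new interval: [1.314688, 1.319375]

After 7 iteration(s), the approximation is c_7 = 1.314688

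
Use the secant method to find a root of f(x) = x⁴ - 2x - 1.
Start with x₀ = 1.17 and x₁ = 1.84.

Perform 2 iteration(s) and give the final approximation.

f(x) = x⁴ - 2x - 1
x₀ = 1.17, x₁ = 1.84

Secant formula: x_{n+1} = x_n - f(x_n)(x_n - x_{n-1})/(f(x_n) - f(x_{n-1}))

Iteration 1:
  f(1.170000) = -1.466113
  f(1.840000) = 6.782287
  x_2 = 1.840000 - 6.782287×(1.840000 - 1.170000)/(6.782287 - (-1.466113))
       = 1.289089
Iteration 2:
  f(1.840000) = 6.782287
  f(1.289089) = -0.816762
  x_3 = 1.289089 - (-0.816762)×(1.289089 - 1.840000)/(-0.816762 - 6.782287)
       = 1.348302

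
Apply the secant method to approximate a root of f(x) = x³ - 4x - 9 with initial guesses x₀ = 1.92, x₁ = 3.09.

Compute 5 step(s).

f(x) = x³ - 4x - 9
x₀ = 1.92, x₁ = 3.09

Secant formula: x_{n+1} = x_n - f(x_n)(x_n - x_{n-1})/(f(x_n) - f(x_{n-1}))

Iteration 1:
  f(1.920000) = -9.602112
  f(3.090000) = 8.143629
  x_2 = 3.090000 - 8.143629×(3.090000 - 1.920000)/(8.143629 - (-9.602112))
       = 2.553080
Iteration 2:
  f(3.090000) = 8.143629
  f(2.553080) = -2.570792
  x_3 = 2.553080 - (-2.570792)×(2.553080 - 3.090000)/(-2.570792 - 8.143629)
       = 2.681907
Iteration 3:
  f(2.553080) = -2.570792
  f(2.681907) = -0.437674
  x_4 = 2.681907 - (-0.437674)×(2.681907 - 2.553080)/(-0.437674 - (-2.570792))
       = 2.708340
Iteration 4:
  f(2.681907) = -0.437674
  f(2.708340) = 0.032599
  x_5 = 2.708340 - 0.032599×(2.708340 - 2.681907)/(0.032599 - (-0.437674))
       = 2.706508
Iteration 5:
  f(2.708340) = 0.032599
  f(2.706508) = -0.000365
  x_6 = 2.706508 - (-0.000365)×(2.706508 - 2.708340)/(-0.000365 - 0.032599)
       = 2.706528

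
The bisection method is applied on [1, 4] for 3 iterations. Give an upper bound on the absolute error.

Bisection error bound: |error| ≤ (b-a)/2^n
|error| ≤ (4 - 1)/2^3 = 3/2^3
|error| ≤ 0.3750000000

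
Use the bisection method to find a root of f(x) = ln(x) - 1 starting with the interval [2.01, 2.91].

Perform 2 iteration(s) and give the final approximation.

f(x) = ln(x) - 1
Initial interval: [2.01, 2.91]

Iteration 1:
  c_1 = (2.010000 + 2.910000)/2 = 2.460000
  f(c_1) = f(2.460000) = -0.099839
  f(a) × f(c) ≥ 0, new interval: [2.460000, 2.910000]
Iteration 2:
  c_2 = (2.460000 + 2.910000)/2 = 2.685000
  f(c_2) = f(2.685000) = -0.012319
  f(a) × f(c) ≥ 0, new interval: [2.685000, 2.910000]

After 2 iteration(s), the approximation is c_2 = 2.685000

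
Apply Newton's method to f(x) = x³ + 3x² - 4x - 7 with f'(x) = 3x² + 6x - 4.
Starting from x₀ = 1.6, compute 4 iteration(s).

f(x) = x³ + 3x² - 4x - 7
f'(x) = 3x² + 6x - 4
x₀ = 1.6

Newton-Raphson formula: x_{n+1} = x_n - f(x_n)/f'(x_n)

Iteration 1:
  f(1.600000) = -1.624000
  f'(1.600000) = 13.280000
  x_1 = 1.600000 - (-1.624000)/13.280000 = 1.722289
Iteration 2:
  f(1.722289) = 0.118475
  f'(1.722289) = 15.232575
  x_2 = 1.722289 - 0.118475/15.232575 = 1.714511
Iteration 3:
  f(1.714511) = 0.000494
  f'(1.714511) = 15.105717
  x_3 = 1.714511 - 0.000494/15.105717 = 1.714479
Iteration 4:
  f(1.714479) = 0.000000
  f'(1.714479) = 15.105185
  x_4 = 1.714479 - 0.000000/15.105185 = 1.714479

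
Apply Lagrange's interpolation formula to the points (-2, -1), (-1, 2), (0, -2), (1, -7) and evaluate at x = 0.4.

Lagrange interpolation formula:
P(x) = Σ yᵢ × Lᵢ(x)
where Lᵢ(x) = Π_{j≠i} (x - xⱼ)/(xᵢ - xⱼ)

L_0(0.4) = (0.4 - (-1))/(-2 - (-1)) × (0.4 - 0)/(-2 - 0) × (0.4 - 1)/(-2 - 1) = 0.056000
L_1(0.4) = (0.4 - (-2))/(-1 - (-2)) × (0.4 - 0)/(-1 - 0) × (0.4 - 1)/(-1 - 1) = -0.288000
L_2(0.4) = (0.4 - (-2))/(0 - (-2)) × (0.4 - (-1))/(0 - (-1)) × (0.4 - 1)/(0 - 1) = 1.008000
L_3(0.4) = (0.4 - (-2))/(1 - (-2)) × (0.4 - (-1))/(1 - (-1)) × (0.4 - 0)/(1 - 0) = 0.224000

P(0.4) = (-1)×L_0(0.4) + 2×L_1(0.4) + (-2)×L_2(0.4) + (-7)×L_3(0.4)
P(0.4) = -4.216000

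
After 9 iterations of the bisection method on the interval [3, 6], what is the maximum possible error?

Bisection error bound: |error| ≤ (b-a)/2^n
|error| ≤ (6 - 3)/2^9 = 3/2^9
|error| ≤ 0.0058593750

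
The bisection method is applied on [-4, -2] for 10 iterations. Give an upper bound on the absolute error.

Bisection error bound: |error| ≤ (b-a)/2^n
|error| ≤ (-2 - (-4))/2^10 = 2/2^10
|error| ≤ 0.0019531250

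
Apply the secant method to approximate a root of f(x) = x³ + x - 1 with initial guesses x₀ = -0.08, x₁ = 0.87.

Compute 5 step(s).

f(x) = x³ + x - 1
x₀ = -0.08, x₁ = 0.87

Secant formula: x_{n+1} = x_n - f(x_n)(x_n - x_{n-1})/(f(x_n) - f(x_{n-1}))

Iteration 1:
  f(-0.080000) = -1.080512
  f(0.870000) = 0.528503
  x_2 = 0.870000 - 0.528503×(0.870000 - (-0.080000))/(0.528503 - (-1.080512))
       = 0.557959
Iteration 2:
  f(0.870000) = 0.528503
  f(0.557959) = -0.268337
  x_3 = 0.557959 - (-0.268337)×(0.557959 - 0.870000)/(-0.268337 - 0.528503)
       = 0.663040
Iteration 3:
  f(0.557959) = -0.268337
  f(0.663040) = -0.045474
  x_4 = 0.663040 - (-0.045474)×(0.663040 - 0.557959)/(-0.045474 - (-0.268337))
       = 0.684481
Iteration 4:
  f(0.663040) = -0.045474
  f(0.684481) = 0.005169
  x_5 = 0.684481 - 0.005169×(0.684481 - 0.663040)/(0.005169 - (-0.045474))
       = 0.682292
Iteration 5:
  f(0.684481) = 0.005169
  f(0.682292) = -0.000086
  x_6 = 0.682292 - (-0.000086)×(0.682292 - 0.684481)/(-0.000086 - 0.005169)
       = 0.682328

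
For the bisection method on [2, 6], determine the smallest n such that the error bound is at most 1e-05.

We need (b-a)/2^n ≤ 1e-05
(6 - 2)/2^n ≤ 1e-05
4/2^n ≤ 1e-05
2^n ≥ 400000
n ≥ log₂(400000) = 18.61
n ≥ 19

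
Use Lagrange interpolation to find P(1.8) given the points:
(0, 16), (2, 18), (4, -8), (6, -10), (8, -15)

Lagrange interpolation formula:
P(x) = Σ yᵢ × Lᵢ(x)
where Lᵢ(x) = Π_{j≠i} (x - xⱼ)/(xᵢ - xⱼ)

L_0(1.8) = (1.8 - 2)/(0 - 2) × (1.8 - 4)/(0 - 4) × (1.8 - 6)/(0 - 6) × (1.8 - 8)/(0 - 8) = 0.029837
L_1(1.8) = (1.8 - 0)/(2 - 0) × (1.8 - 4)/(2 - 4) × (1.8 - 6)/(2 - 6) × (1.8 - 8)/(2 - 8) = 1.074150
L_2(1.8) = (1.8 - 0)/(4 - 0) × (1.8 - 2)/(4 - 2) × (1.8 - 6)/(4 - 6) × (1.8 - 8)/(4 - 8) = -0.146475
L_3(1.8) = (1.8 - 0)/(6 - 0) × (1.8 - 2)/(6 - 2) × (1.8 - 4)/(6 - 4) × (1.8 - 8)/(6 - 8) = 0.051150
L_4(1.8) = (1.8 - 0)/(8 - 0) × (1.8 - 2)/(8 - 2) × (1.8 - 4)/(8 - 4) × (1.8 - 6)/(8 - 6) = -0.008662

P(1.8) = 16×L_0(1.8) + 18×L_1(1.8) + (-8)×L_2(1.8) + (-10)×L_3(1.8) + (-15)×L_4(1.8)
P(1.8) = 20.602338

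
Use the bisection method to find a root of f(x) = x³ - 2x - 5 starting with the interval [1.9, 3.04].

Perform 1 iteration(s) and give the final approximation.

f(x) = x³ - 2x - 5
Initial interval: [1.9, 3.04]

Iteration 1:
  c_1 = (1.900000 + 3.040000)/2 = 2.470000
  f(c_1) = f(2.470000) = 5.129223
  f(a) × f(c) < 0, new interval: [1.900000, 2.470000]

After 1 iteration(s), the approximation is c_1 = 2.470000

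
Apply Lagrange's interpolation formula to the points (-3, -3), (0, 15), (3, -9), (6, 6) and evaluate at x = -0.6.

Lagrange interpolation formula:
P(x) = Σ yᵢ × Lᵢ(x)
where Lᵢ(x) = Π_{j≠i} (x - xⱼ)/(xᵢ - xⱼ)

L_0(-0.6) = (-0.6 - 0)/(-3 - 0) × (-0.6 - 3)/(-3 - 3) × (-0.6 - 6)/(-3 - 6) = 0.088000
L_1(-0.6) = (-0.6 - (-3))/(0 - (-3)) × (-0.6 - 3)/(0 - 3) × (-0.6 - 6)/(0 - 6) = 1.056000
L_2(-0.6) = (-0.6 - (-3))/(3 - (-3)) × (-0.6 - 0)/(3 - 0) × (-0.6 - 6)/(3 - 6) = -0.176000
L_3(-0.6) = (-0.6 - (-3))/(6 - (-3)) × (-0.6 - 0)/(6 - 0) × (-0.6 - 3)/(6 - 3) = 0.032000

P(-0.6) = (-3)×L_0(-0.6) + 15×L_1(-0.6) + (-9)×L_2(-0.6) + 6×L_3(-0.6)
P(-0.6) = 17.352000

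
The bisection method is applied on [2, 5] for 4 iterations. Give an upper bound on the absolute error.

Bisection error bound: |error| ≤ (b-a)/2^n
|error| ≤ (5 - 2)/2^4 = 3/2^4
|error| ≤ 0.1875000000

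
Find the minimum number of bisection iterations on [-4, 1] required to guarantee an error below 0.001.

We need (b-a)/2^n ≤ 0.001
(1 - (-4))/2^n ≤ 0.001
5/2^n ≤ 0.001
2^n ≥ 5000
n ≥ log₂(5000) = 12.29
n ≥ 13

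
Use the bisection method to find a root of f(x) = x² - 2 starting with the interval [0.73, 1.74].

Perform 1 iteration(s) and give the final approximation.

f(x) = x² - 2
Initial interval: [0.73, 1.74]

Iteration 1:
  c_1 = (0.730000 + 1.740000)/2 = 1.235000
  f(c_1) = f(1.235000) = -0.474775
  f(a) × f(c) ≥ 0, new interval: [1.235000, 1.740000]

After 1 iteration(s), the approximation is c_1 = 1.235000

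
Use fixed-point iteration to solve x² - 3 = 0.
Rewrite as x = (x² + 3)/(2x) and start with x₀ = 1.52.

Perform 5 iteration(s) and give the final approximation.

Equation: x² - 3 = 0
Fixed-point form: x = (x² + 3)/(2x)
x₀ = 1.52

x_1 = g(1.520000) = 1.746842
x_2 = g(1.746842) = 1.732113
x_3 = g(1.732113) = 1.732051
x_4 = g(1.732051) = 1.732051
x_5 = g(1.732051) = 1.732051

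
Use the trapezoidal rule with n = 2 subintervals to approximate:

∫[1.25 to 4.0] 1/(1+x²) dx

f(x) = 1/(1+x²)
a = 1.25, b = 4.0, n = 2
h = (b - a)/n = 1.375000

Trapezoidal rule: (h/2)[f(x₀) + 2f(x₁) + 2f(x₂) + ... + f(xₙ)]

x_0 = 1.2500, f(x_0) = 0.390244, coefficient = 1
x_1 = 2.6250, f(x_1) = 0.126733, coefficient = 2
x_2 = 4.0000, f(x_2) = 0.058824, coefficient = 1

I ≈ (1.375000/2) × 0.702533 = 0.482991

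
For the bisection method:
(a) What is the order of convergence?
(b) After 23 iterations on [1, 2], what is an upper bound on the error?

(a) Bisection has linear (order 1) convergence; the error is halved each step.

(b) Error bound = (b-a)/2^n = (2 - 1)/2^{23}
    = 1/2^{23}

(a) 1 (linear); (b) error ≤ 1.19e-07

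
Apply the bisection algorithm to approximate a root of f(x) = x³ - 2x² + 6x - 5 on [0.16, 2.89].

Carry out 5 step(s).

f(x) = x³ - 2x² + 6x - 5
Initial interval: [0.16, 2.89]

Iteration 1:
  c_1 = (0.160000 + 2.890000)/2 = 1.525000
  f(c_1) = f(1.525000) = 3.045328
  f(a) × f(c) < 0, new interval: [0.160000, 1.525000]
Iteration 2:
  c_2 = (0.160000 + 1.525000)/2 = 0.842500
  f(c_2) = f(0.842500) = -0.766601
  f(a) × f(c) ≥ 0, new interval: [0.842500, 1.525000]
Iteration 3:
  c_3 = (0.842500 + 1.525000)/2 = 1.183750
  f(c_3) = f(1.183750) = 0.958718
  f(a) × f(c) < 0, new interval: [0.842500, 1.183750]
Iteration 4:
  c_4 = (0.842500 + 1.183750)/2 = 1.013125
  f(c_4) = f(1.013125) = 0.065800
  f(a) × f(c) < 0, new interval: [0.842500, 1.013125]
Iteration 5:
  c_5 = (0.842500 + 1.013125)/2 = 0.927813
  f(c_5) = f(0.927813) = -0.356103
  f(a) × f(c) ≥ 0, new interval: [0.927813, 1.013125]

After 5 iteration(s), the approximation is c_5 = 0.927813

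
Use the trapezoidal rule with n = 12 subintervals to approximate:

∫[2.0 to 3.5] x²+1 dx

f(x) = x²+1
a = 2.0, b = 3.5, n = 12
h = (b - a)/n = 0.125000

Trapezoidal rule: (h/2)[f(x₀) + 2f(x₁) + 2f(x₂) + ... + f(xₙ)]

x_0 = 2.0000, f(x_0) = 5.000000, coefficient = 1
x_1 = 2.1250, f(x_1) = 5.515625, coefficient = 2
x_2 = 2.2500, f(x_2) = 6.062500, coefficient = 2
x_3 = 2.3750, f(x_3) = 6.640625, coefficient = 2
x_4 = 2.5000, f(x_4) = 7.250000, coefficient = 2
x_5 = 2.6250, f(x_5) = 7.890625, coefficient = 2
x_6 = 2.7500, f(x_6) = 8.562500, coefficient = 2
x_7 = 2.8750, f(x_7) = 9.265625, coefficient = 2
x_8 = 3.0000, f(x_8) = 10.000000, coefficient = 2
x_9 = 3.1250, f(x_9) = 10.765625, coefficient = 2
x_10 = 3.2500, f(x_10) = 11.562500, coefficient = 2
x_11 = 3.3750, f(x_11) = 12.390625, coefficient = 2
x_12 = 3.5000, f(x_12) = 13.250000, coefficient = 1

I ≈ (0.125000/2) × 210.062500 = 13.128906
Exact value: 13.125000
Error: 0.003906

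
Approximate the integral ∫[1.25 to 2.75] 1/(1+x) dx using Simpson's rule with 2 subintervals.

f(x) = 1/(1+x)
a = 1.25, b = 2.75, n = 2
h = (b - a)/n = 0.750000

Simpson's rule: (h/3)[f(x₀) + 4f(x₁) + 2f(x₂) + ... + f(xₙ)]

x_0 = 1.2500, f(x_0) = 0.444444, coefficient = 1
x_1 = 2.0000, f(x_1) = 0.333333, coefficient = 4
x_2 = 2.7500, f(x_2) = 0.266667, coefficient = 1

I ≈ (0.750000/3) × 2.044444 = 0.511111
Exact value: 0.510826
Error: 0.000285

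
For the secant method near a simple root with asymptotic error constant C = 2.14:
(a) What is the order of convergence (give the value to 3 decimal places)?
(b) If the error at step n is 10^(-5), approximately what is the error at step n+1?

(a) Secant method has superlinear convergence with order φ = (1+√5)/2 ≈ 1.618.
    This means |e_{n+1}| ≈ C|e_n|^1.618.

(b) With |e_n| = 10^(-5) and C = 2.14:
    |e_{n+1}| ≈ 2.14 × (10^(-5))^1.618 = 2.14 × 10^(-8.09)

(a) ≈ 1.618 (golden ratio); (b) |e_{n+1}| ≈ 1.739e-08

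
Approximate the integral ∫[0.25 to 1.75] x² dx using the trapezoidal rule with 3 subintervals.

f(x) = x²
a = 0.25, b = 1.75, n = 3
h = (b - a)/n = 0.500000

Trapezoidal rule: (h/2)[f(x₀) + 2f(x₁) + 2f(x₂) + ... + f(xₙ)]

x_0 = 0.2500, f(x_0) = 0.062500, coefficient = 1
x_1 = 0.7500, f(x_1) = 0.562500, coefficient = 2
x_2 = 1.2500, f(x_2) = 1.562500, coefficient = 2
x_3 = 1.7500, f(x_3) = 3.062500, coefficient = 1

I ≈ (0.500000/2) × 7.375000 = 1.843750
Exact value: 1.781250
Error: 0.062500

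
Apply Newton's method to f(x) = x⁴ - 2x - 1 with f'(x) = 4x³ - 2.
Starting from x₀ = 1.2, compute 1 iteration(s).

f(x) = x⁴ - 2x - 1
f'(x) = 4x³ - 2
x₀ = 1.2

Newton-Raphson formula: x_{n+1} = x_n - f(x_n)/f'(x_n)

Iteration 1:
  f(1.200000) = -1.326400
  f'(1.200000) = 4.912000
  x_1 = 1.200000 - (-1.326400)/4.912000 = 1.470033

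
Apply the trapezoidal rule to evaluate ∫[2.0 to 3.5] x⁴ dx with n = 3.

f(x) = x⁴
a = 2.0, b = 3.5, n = 3
h = (b - a)/n = 0.500000

Trapezoidal rule: (h/2)[f(x₀) + 2f(x₁) + 2f(x₂) + ... + f(xₙ)]

x_0 = 2.0000, f(x_0) = 16.000000, coefficient = 1
x_1 = 2.5000, f(x_1) = 39.062500, coefficient = 2
x_2 = 3.0000, f(x_2) = 81.000000, coefficient = 2
x_3 = 3.5000, f(x_3) = 150.062500, coefficient = 1

I ≈ (0.500000/2) × 406.187500 = 101.546875
Exact value: 98.643750
Error: 2.903125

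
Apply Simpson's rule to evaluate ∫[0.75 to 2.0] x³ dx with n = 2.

f(x) = x³
a = 0.75, b = 2.0, n = 2
h = (b - a)/n = 0.625000

Simpson's rule: (h/3)[f(x₀) + 4f(x₁) + 2f(x₂) + ... + f(xₙ)]

x_0 = 0.7500, f(x_0) = 0.421875, coefficient = 1
x_1 = 1.3750, f(x_1) = 2.599609, coefficient = 4
x_2 = 2.0000, f(x_2) = 8.000000, coefficient = 1

I ≈ (0.625000/3) × 18.820312 = 3.920898
Exact value: 3.920898
Error: 0.000000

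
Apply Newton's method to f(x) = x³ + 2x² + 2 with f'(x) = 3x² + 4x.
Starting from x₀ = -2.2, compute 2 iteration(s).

f(x) = x³ + 2x² + 2
f'(x) = 3x² + 4x
x₀ = -2.2

Newton-Raphson formula: x_{n+1} = x_n - f(x_n)/f'(x_n)

Iteration 1:
  f(-2.200000) = 1.032000
  f'(-2.200000) = 5.720000
  x_1 = -2.200000 - 1.032000/5.720000 = -2.380420
Iteration 2:
  f(-2.380420) = -0.155609
  f'(-2.380420) = 7.477514
  x_2 = -2.380420 - (-0.155609)/7.477514 = -2.359609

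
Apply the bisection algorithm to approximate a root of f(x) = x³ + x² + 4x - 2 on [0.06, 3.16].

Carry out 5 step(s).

f(x) = x³ + x² + 4x - 2
Initial interval: [0.06, 3.16]

Iteration 1:
  c_1 = (0.060000 + 3.160000)/2 = 1.610000
  f(c_1) = f(1.610000) = 11.205381
  f(a) × f(c) < 0, new interval: [0.060000, 1.610000]
Iteration 2:
  c_2 = (0.060000 + 1.610000)/2 = 0.835000
  f(c_2) = f(0.835000) = 2.619408
  f(a) × f(c) < 0, new interval: [0.060000, 0.835000]
Iteration 3:
  c_3 = (0.060000 + 0.835000)/2 = 0.447500
  f(c_3) = f(0.447500) = 0.079871
  f(a) × f(c) < 0, new interval: [0.060000, 0.447500]
Iteration 4:
  c_4 = (0.060000 + 0.447500)/2 = 0.253750
  f(c_4) = f(0.253750) = -0.904272
  f(a) × f(c) ≥ 0, new interval: [0.253750, 0.447500]
Iteration 5:
  c_5 = (0.253750 + 0.447500)/2 = 0.350625
  f(c_5) = f(0.350625) = -0.431457
  f(a) × f(c) ≥ 0, new interval: [0.350625, 0.447500]

After 5 iteration(s), the approximation is c_5 = 0.350625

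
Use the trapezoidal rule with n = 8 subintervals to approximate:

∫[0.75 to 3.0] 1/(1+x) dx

f(x) = 1/(1+x)
a = 0.75, b = 3.0, n = 8
h = (b - a)/n = 0.281250

Trapezoidal rule: (h/2)[f(x₀) + 2f(x₁) + 2f(x₂) + ... + f(xₙ)]

x_0 = 0.7500, f(x_0) = 0.571429, coefficient = 1
x_1 = 1.0312, f(x_1) = 0.492308, coefficient = 2
x_2 = 1.3125, f(x_2) = 0.432432, coefficient = 2
x_3 = 1.5938, f(x_3) = 0.385542, coefficient = 2
x_4 = 1.8750, f(x_4) = 0.347826, coefficient = 2
x_5 = 2.1562, f(x_5) = 0.316832, coefficient = 2
x_6 = 2.4375, f(x_6) = 0.290909, coefficient = 2
x_7 = 2.7188, f(x_7) = 0.268908, coefficient = 2
x_8 = 3.0000, f(x_8) = 0.250000, coefficient = 1

I ≈ (0.281250/2) × 5.890942 = 0.828414
Exact value: 0.826679
Error: 0.001735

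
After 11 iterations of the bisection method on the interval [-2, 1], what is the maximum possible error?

Bisection error bound: |error| ≤ (b-a)/2^n
|error| ≤ (1 - (-2))/2^11 = 3/2^11
|error| ≤ 0.0014648438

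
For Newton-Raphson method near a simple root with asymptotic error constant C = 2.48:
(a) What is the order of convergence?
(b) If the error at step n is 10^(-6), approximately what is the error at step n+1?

(a) Newton-Raphson has quadratic (order 2) convergence near simple roots.
    This means |e_{n+1}| ≈ C|e_n|².

(b) With |e_n| = 10^(-6) and C = 2.48:
    |e_{n+1}| ≈ 2.48 × (10^(-6))² = 2.48 × 10^(-12)

(a) 2 (quadratic); (b) |e_{n+1}| ≈ 2.480e-12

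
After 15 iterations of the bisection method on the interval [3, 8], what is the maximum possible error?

Bisection error bound: |error| ≤ (b-a)/2^n
|error| ≤ (8 - 3)/2^15 = 5/2^15
|error| ≤ 0.0001525879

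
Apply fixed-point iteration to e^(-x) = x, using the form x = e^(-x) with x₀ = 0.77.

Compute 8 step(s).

Equation: e^(-x) = x
Fixed-point form: x = e^(-x)
x₀ = 0.77

x_1 = g(0.770000) = 0.463013
x_2 = g(0.463013) = 0.629384
x_3 = g(0.629384) = 0.532920
x_4 = g(0.532920) = 0.586889
x_5 = g(0.586889) = 0.556055
x_6 = g(0.556055) = 0.573467
x_7 = g(0.573467) = 0.563568
x_8 = g(0.563568) = 0.569175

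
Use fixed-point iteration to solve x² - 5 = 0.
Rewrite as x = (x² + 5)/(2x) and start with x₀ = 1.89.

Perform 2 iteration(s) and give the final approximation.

Equation: x² - 5 = 0
Fixed-point form: x = (x² + 5)/(2x)
x₀ = 1.89

x_1 = g(1.890000) = 2.267751
x_2 = g(2.267751) = 2.236289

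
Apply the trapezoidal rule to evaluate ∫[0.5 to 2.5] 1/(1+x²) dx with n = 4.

f(x) = 1/(1+x²)
a = 0.5, b = 2.5, n = 4
h = (b - a)/n = 0.500000

Trapezoidal rule: (h/2)[f(x₀) + 2f(x₁) + 2f(x₂) + ... + f(xₙ)]

x_0 = 0.5000, f(x_0) = 0.800000, coefficient = 1
x_1 = 1.0000, f(x_1) = 0.500000, coefficient = 2
x_2 = 1.5000, f(x_2) = 0.307692, coefficient = 2
x_3 = 2.0000, f(x_3) = 0.200000, coefficient = 2
x_4 = 2.5000, f(x_4) = 0.137931, coefficient = 1

I ≈ (0.500000/2) × 2.953316 = 0.738329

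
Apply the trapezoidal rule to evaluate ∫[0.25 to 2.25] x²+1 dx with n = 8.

f(x) = x²+1
a = 0.25, b = 2.25, n = 8
h = (b - a)/n = 0.250000

Trapezoidal rule: (h/2)[f(x₀) + 2f(x₁) + 2f(x₂) + ... + f(xₙ)]

x_0 = 0.2500, f(x_0) = 1.062500, coefficient = 1
x_1 = 0.5000, f(x_1) = 1.250000, coefficient = 2
x_2 = 0.7500, f(x_2) = 1.562500, coefficient = 2
x_3 = 1.0000, f(x_3) = 2.000000, coefficient = 2
x_4 = 1.2500, f(x_4) = 2.562500, coefficient = 2
x_5 = 1.5000, f(x_5) = 3.250000, coefficient = 2
x_6 = 1.7500, f(x_6) = 4.062500, coefficient = 2
x_7 = 2.0000, f(x_7) = 5.000000, coefficient = 2
x_8 = 2.2500, f(x_8) = 6.062500, coefficient = 1

I ≈ (0.250000/2) × 46.500000 = 5.812500
Exact value: 5.791667
Error: 0.020833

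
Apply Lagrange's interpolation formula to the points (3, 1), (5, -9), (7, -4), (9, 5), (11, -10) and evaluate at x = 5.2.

Lagrange interpolation formula:
P(x) = Σ yᵢ × Lᵢ(x)
where Lᵢ(x) = Π_{j≠i} (x - xⱼ)/(xᵢ - xⱼ)

L_0(5.2) = (5.2 - 5)/(3 - 5) × (5.2 - 7)/(3 - 7) × (5.2 - 9)/(3 - 9) × (5.2 - 11)/(3 - 11) = -0.020663
L_1(5.2) = (5.2 - 3)/(5 - 3) × (5.2 - 7)/(5 - 7) × (5.2 - 9)/(5 - 9) × (5.2 - 11)/(5 - 11) = 0.909150
L_2(5.2) = (5.2 - 3)/(7 - 3) × (5.2 - 5)/(7 - 5) × (5.2 - 9)/(7 - 9) × (5.2 - 11)/(7 - 11) = 0.151525
L_3(5.2) = (5.2 - 3)/(9 - 3) × (5.2 - 5)/(9 - 5) × (5.2 - 7)/(9 - 7) × (5.2 - 11)/(9 - 11) = -0.047850
L_4(5.2) = (5.2 - 3)/(11 - 3) × (5.2 - 5)/(11 - 5) × (5.2 - 7)/(11 - 7) × (5.2 - 9)/(11 - 9) = 0.007838

P(5.2) = 1×L_0(5.2) + (-9)×L_1(5.2) + (-4)×L_2(5.2) + 5×L_3(5.2) + (-10)×L_4(5.2)
P(5.2) = -9.126738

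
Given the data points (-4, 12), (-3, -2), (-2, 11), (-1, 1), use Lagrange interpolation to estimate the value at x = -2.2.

Lagrange interpolation formula:
P(x) = Σ yᵢ × Lᵢ(x)
where Lᵢ(x) = Π_{j≠i} (x - xⱼ)/(xᵢ - xⱼ)

L_0(-2.2) = (-2.2 - (-3))/(-4 - (-3)) × (-2.2 - (-2))/(-4 - (-2)) × (-2.2 - (-1))/(-4 - (-1)) = -0.032000
L_1(-2.2) = (-2.2 - (-4))/(-3 - (-4)) × (-2.2 - (-2))/(-3 - (-2)) × (-2.2 - (-1))/(-3 - (-1)) = 0.216000
L_2(-2.2) = (-2.2 - (-4))/(-2 - (-4)) × (-2.2 - (-3))/(-2 - (-3)) × (-2.2 - (-1))/(-2 - (-1)) = 0.864000
L_3(-2.2) = (-2.2 - (-4))/(-1 - (-4)) × (-2.2 - (-3))/(-1 - (-3)) × (-2.2 - (-2))/(-1 - (-2)) = -0.048000

P(-2.2) = 12×L_0(-2.2) + (-2)×L_1(-2.2) + 11×L_2(-2.2) + 1×L_3(-2.2)
P(-2.2) = 8.640000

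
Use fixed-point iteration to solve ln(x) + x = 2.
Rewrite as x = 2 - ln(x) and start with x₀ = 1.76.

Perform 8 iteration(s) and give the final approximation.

Equation: ln(x) + x = 2
Fixed-point form: x = 2 - ln(x)
x₀ = 1.76

x_1 = g(1.760000) = 1.434686
x_2 = g(1.434686) = 1.639054
x_3 = g(1.639054) = 1.505881
x_4 = g(1.505881) = 1.590622
x_5 = g(1.590622) = 1.535875
x_6 = g(1.535875) = 1.570900
x_7 = g(1.570900) = 1.548351
x_8 = g(1.548351) = 1.562809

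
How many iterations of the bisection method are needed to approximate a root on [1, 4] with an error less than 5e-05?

We need (b-a)/2^n ≤ 5e-05
(4 - 1)/2^n ≤ 5e-05
3/2^n ≤ 5e-05
2^n ≥ 60000
n ≥ log₂(60000) = 15.87
n ≥ 16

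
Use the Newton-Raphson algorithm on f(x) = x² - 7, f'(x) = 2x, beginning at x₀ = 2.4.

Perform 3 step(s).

f(x) = x² - 7
f'(x) = 2x
x₀ = 2.4

Newton-Raphson formula: x_{n+1} = x_n - f(x_n)/f'(x_n)

Iteration 1:
  f(2.400000) = -1.240000
  f'(2.400000) = 4.800000
  x_1 = 2.400000 - (-1.240000)/4.800000 = 2.658333
Iteration 2:
  f(2.658333) = 0.066736
  f'(2.658333) = 5.316667
  x_2 = 2.658333 - 0.066736/5.316667 = 2.645781
Iteration 3:
  f(2.645781) = 0.000158
  f'(2.645781) = 5.291562
  x_3 = 2.645781 - 0.000158/5.291562 = 2.645751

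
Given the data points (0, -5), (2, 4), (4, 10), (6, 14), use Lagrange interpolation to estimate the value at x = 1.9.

Lagrange interpolation formula:
P(x) = Σ yᵢ × Lᵢ(x)
where Lᵢ(x) = Π_{j≠i} (x - xⱼ)/(xᵢ - xⱼ)

L_0(1.9) = (1.9 - 2)/(0 - 2) × (1.9 - 4)/(0 - 4) × (1.9 - 6)/(0 - 6) = 0.017938
L_1(1.9) = (1.9 - 0)/(2 - 0) × (1.9 - 4)/(2 - 4) × (1.9 - 6)/(2 - 6) = 1.022437
L_2(1.9) = (1.9 - 0)/(4 - 0) × (1.9 - 2)/(4 - 2) × (1.9 - 6)/(4 - 6) = -0.048688
L_3(1.9) = (1.9 - 0)/(6 - 0) × (1.9 - 2)/(6 - 2) × (1.9 - 4)/(6 - 4) = 0.008313

P(1.9) = (-5)×L_0(1.9) + 4×L_1(1.9) + 10×L_2(1.9) + 14×L_3(1.9)
P(1.9) = 3.629562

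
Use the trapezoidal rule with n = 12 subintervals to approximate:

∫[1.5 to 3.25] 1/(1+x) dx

f(x) = 1/(1+x)
a = 1.5, b = 3.25, n = 12
h = (b - a)/n = 0.145833

Trapezoidal rule: (h/2)[f(x₀) + 2f(x₁) + 2f(x₂) + ... + f(xₙ)]

x_0 = 1.5000, f(x_0) = 0.400000, coefficient = 1
x_1 = 1.6458, f(x_1) = 0.377953, coefficient = 2
x_2 = 1.7917, f(x_2) = 0.358209, coefficient = 2
x_3 = 1.9375, f(x_3) = 0.340426, coefficient = 2
x_4 = 2.0833, f(x_4) = 0.324324, coefficient = 2
x_5 = 2.2292, f(x_5) = 0.309677, coefficient = 2
x_6 = 2.3750, f(x_6) = 0.296296, coefficient = 2
x_7 = 2.5208, f(x_7) = 0.284024, coefficient = 2
x_8 = 2.6667, f(x_8) = 0.272727, coefficient = 2
x_9 = 2.8125, f(x_9) = 0.262295, coefficient = 2
x_10 = 2.9583, f(x_10) = 0.252632, coefficient = 2
x_11 = 3.1042, f(x_11) = 0.243655, coefficient = 2
x_12 = 3.2500, f(x_12) = 0.235294, coefficient = 1

I ≈ (0.145833/2) × 7.279730 = 0.530814
Exact value: 0.530628
Error: 0.000185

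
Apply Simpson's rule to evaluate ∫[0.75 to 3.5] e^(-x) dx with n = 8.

f(x) = e^(-x)
a = 0.75, b = 3.5, n = 8
h = (b - a)/n = 0.343750

Simpson's rule: (h/3)[f(x₀) + 4f(x₁) + 2f(x₂) + ... + f(xₙ)]

x_0 = 0.7500, f(x_0) = 0.472367, coefficient = 1
x_1 = 1.0938, f(x_1) = 0.334958, coefficient = 4
x_2 = 1.4375, f(x_2) = 0.237521, coefficient = 2
x_3 = 1.7812, f(x_3) = 0.168427, coefficient = 4
x_4 = 2.1250, f(x_4) = 0.119433, coefficient = 2
x_5 = 2.4688, f(x_5) = 0.084691, coefficient = 4
x_6 = 2.8125, f(x_6) = 0.060055, coefficient = 2
x_7 = 3.1562, f(x_7) = 0.042585, coefficient = 4
x_8 = 3.5000, f(x_8) = 0.030197, coefficient = 1

I ≈ (0.343750/3) × 3.859226 = 0.442203
Exact value: 0.442169
Error: 0.000034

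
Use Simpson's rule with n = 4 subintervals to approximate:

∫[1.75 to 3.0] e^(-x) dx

f(x) = e^(-x)
a = 1.75, b = 3.0, n = 4
h = (b - a)/n = 0.312500

Simpson's rule: (h/3)[f(x₀) + 4f(x₁) + 2f(x₂) + ... + f(xₙ)]

x_0 = 1.7500, f(x_0) = 0.173774, coefficient = 1
x_1 = 2.0625, f(x_1) = 0.127136, coefficient = 4
x_2 = 2.3750, f(x_2) = 0.093014, coefficient = 2
x_3 = 2.6875, f(x_3) = 0.068051, coefficient = 4
x_4 = 3.0000, f(x_4) = 0.049787, coefficient = 1

I ≈ (0.312500/3) × 1.190336 = 0.123993
Exact value: 0.123987
Error: 0.000006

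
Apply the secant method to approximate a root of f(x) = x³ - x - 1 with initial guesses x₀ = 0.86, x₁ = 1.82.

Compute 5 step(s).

f(x) = x³ - x - 1
x₀ = 0.86, x₁ = 1.82

Secant formula: x_{n+1} = x_n - f(x_n)(x_n - x_{n-1})/(f(x_n) - f(x_{n-1}))

Iteration 1:
  f(0.860000) = -1.223944
  f(1.820000) = 3.208568
  x_2 = 1.820000 - 3.208568×(1.820000 - 0.860000)/(3.208568 - (-1.223944))
       = 1.125084
Iteration 2:
  f(1.820000) = 3.208568
  f(1.125084) = -0.700938
  x_3 = 1.125084 - (-0.700938)×(1.125084 - 1.820000)/(-0.700938 - 3.208568)
       = 1.249676
Iteration 3:
  f(1.125084) = -0.700938
  f(1.249676) = -0.298071
  x_4 = 1.249676 - (-0.298071)×(1.249676 - 1.125084)/(-0.298071 - (-0.700938))
       = 1.341858
Iteration 4:
  f(1.249676) = -0.298071
  f(1.341858) = 0.074268
  x_5 = 1.341858 - 0.074268×(1.341858 - 1.249676)/(0.074268 - (-0.298071))
       = 1.323471
Iteration 5:
  f(1.341858) = 0.074268
  f(1.323471) = -0.005312
  x_6 = 1.323471 - (-0.005312)×(1.323471 - 1.341858)/(-0.005312 - 0.074268)
       = 1.324698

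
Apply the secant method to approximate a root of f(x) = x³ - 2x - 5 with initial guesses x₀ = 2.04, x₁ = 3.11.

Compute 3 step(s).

f(x) = x³ - 2x - 5
x₀ = 2.04, x₁ = 3.11

Secant formula: x_{n+1} = x_n - f(x_n)(x_n - x_{n-1})/(f(x_n) - f(x_{n-1}))

Iteration 1:
  f(2.040000) = -0.590336
  f(3.110000) = 18.860231
  x_2 = 3.110000 - 18.860231×(3.110000 - 2.040000)/(18.860231 - (-0.590336))
       = 2.072475
Iteration 2:
  f(3.110000) = 18.860231
  f(2.072475) = -0.243352
  x_3 = 2.072475 - (-0.243352)×(2.072475 - 3.110000)/(-0.243352 - 18.860231)
       = 2.085692
Iteration 3:
  f(2.072475) = -0.243352
  f(2.085692) = -0.098395
  x_4 = 2.085692 - (-0.098395)×(2.085692 - 2.072475)/(-0.098395 - (-0.243352))
       = 2.094663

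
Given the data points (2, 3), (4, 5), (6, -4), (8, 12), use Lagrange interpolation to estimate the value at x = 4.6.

Lagrange interpolation formula:
P(x) = Σ yᵢ × Lᵢ(x)
where Lᵢ(x) = Π_{j≠i} (x - xⱼ)/(xᵢ - xⱼ)

L_0(4.6) = (4.6 - 4)/(2 - 4) × (4.6 - 6)/(2 - 6) × (4.6 - 8)/(2 - 8) = -0.059500
L_1(4.6) = (4.6 - 2)/(4 - 2) × (4.6 - 6)/(4 - 6) × (4.6 - 8)/(4 - 8) = 0.773500
L_2(4.6) = (4.6 - 2)/(6 - 2) × (4.6 - 4)/(6 - 4) × (4.6 - 8)/(6 - 8) = 0.331500
L_3(4.6) = (4.6 - 2)/(8 - 2) × (4.6 - 4)/(8 - 4) × (4.6 - 6)/(8 - 6) = -0.045500

P(4.6) = 3×L_0(4.6) + 5×L_1(4.6) + (-4)×L_2(4.6) + 12×L_3(4.6)
P(4.6) = 1.817000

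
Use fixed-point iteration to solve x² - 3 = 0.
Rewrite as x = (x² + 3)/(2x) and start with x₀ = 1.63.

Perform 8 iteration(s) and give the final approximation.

Equation: x² - 3 = 0
Fixed-point form: x = (x² + 3)/(2x)
x₀ = 1.63

x_1 = g(1.630000) = 1.735245
x_2 = g(1.735245) = 1.732054
x_3 = g(1.732054) = 1.732051
x_4 = g(1.732051) = 1.732051
x_5 = g(1.732051) = 1.732051
x_6 = g(1.732051) = 1.732051
x_7 = g(1.732051) = 1.732051
x_8 = g(1.732051) = 1.732051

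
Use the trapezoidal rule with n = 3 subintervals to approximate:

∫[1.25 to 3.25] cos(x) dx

f(x) = cos(x)
a = 1.25, b = 3.25, n = 3
h = (b - a)/n = 0.666667

Trapezoidal rule: (h/2)[f(x₀) + 2f(x₁) + 2f(x₂) + ... + f(xₙ)]

x_0 = 1.2500, f(x_0) = 0.315322, coefficient = 1
x_1 = 1.9167, f(x_1) = -0.339016, coefficient = 2
x_2 = 2.5833, f(x_2) = -0.848178, coefficient = 2
x_3 = 3.2500, f(x_3) = -0.994130, coefficient = 1

I ≈ (0.666667/2) × -3.053195 = -1.017732
Exact value: -1.057180
Error: 0.039448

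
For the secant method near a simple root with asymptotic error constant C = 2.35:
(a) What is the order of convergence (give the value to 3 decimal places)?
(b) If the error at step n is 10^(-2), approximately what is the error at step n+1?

(a) Secant method has superlinear convergence with order φ = (1+√5)/2 ≈ 1.618.
    This means |e_{n+1}| ≈ C|e_n|^1.618.

(b) With |e_n| = 10^(-2) and C = 2.35:
    |e_{n+1}| ≈ 2.35 × (10^(-2))^1.618 = 2.35 × 10^(-3.24)

(a) ≈ 1.618 (golden ratio); (b) |e_{n+1}| ≈ 1.365e-03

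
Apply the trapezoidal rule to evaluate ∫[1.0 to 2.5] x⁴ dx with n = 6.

f(x) = x⁴
a = 1.0, b = 2.5, n = 6
h = (b - a)/n = 0.250000

Trapezoidal rule: (h/2)[f(x₀) + 2f(x₁) + 2f(x₂) + ... + f(xₙ)]

x_0 = 1.0000, f(x_0) = 1.000000, coefficient = 1
x_1 = 1.2500, f(x_1) = 2.441406, coefficient = 2
x_2 = 1.5000, f(x_2) = 5.062500, coefficient = 2
x_3 = 1.7500, f(x_3) = 9.378906, coefficient = 2
x_4 = 2.0000, f(x_4) = 16.000000, coefficient = 2
x_5 = 2.2500, f(x_5) = 25.628906, coefficient = 2
x_6 = 2.5000, f(x_6) = 39.062500, coefficient = 1

I ≈ (0.250000/2) × 157.085938 = 19.635742
Exact value: 19.331250
Error: 0.304492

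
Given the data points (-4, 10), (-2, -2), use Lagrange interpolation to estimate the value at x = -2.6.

Lagrange interpolation formula:
P(x) = Σ yᵢ × Lᵢ(x)
where Lᵢ(x) = Π_{j≠i} (x - xⱼ)/(xᵢ - xⱼ)

L_0(-2.6) = (-2.6 - (-2))/(-4 - (-2)) = 0.300000
L_1(-2.6) = (-2.6 - (-4))/(-2 - (-4)) = 0.700000

P(-2.6) = 10×L_0(-2.6) + (-2)×L_1(-2.6)
P(-2.6) = 1.600000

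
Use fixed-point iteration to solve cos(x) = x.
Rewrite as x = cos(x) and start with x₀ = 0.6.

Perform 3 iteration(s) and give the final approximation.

Equation: cos(x) = x
Fixed-point form: x = cos(x)
x₀ = 0.6

x_1 = g(0.600000) = 0.825336
x_2 = g(0.825336) = 0.678310
x_3 = g(0.678310) = 0.778634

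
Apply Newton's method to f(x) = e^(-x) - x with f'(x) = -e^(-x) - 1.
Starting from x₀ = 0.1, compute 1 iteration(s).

f(x) = e^(-x) - x
f'(x) = -e^(-x) - 1
x₀ = 0.1

Newton-Raphson formula: x_{n+1} = x_n - f(x_n)/f'(x_n)

Iteration 1:
  f(0.100000) = 0.804837
  f'(0.100000) = -1.904837
  x_1 = 0.100000 - 0.804837/(-1.904837) = 0.522523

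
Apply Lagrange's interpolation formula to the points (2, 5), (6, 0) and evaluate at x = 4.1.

Lagrange interpolation formula:
P(x) = Σ yᵢ × Lᵢ(x)
where Lᵢ(x) = Π_{j≠i} (x - xⱼ)/(xᵢ - xⱼ)

L_0(4.1) = (4.1 - 6)/(2 - 6) = 0.475000
L_1(4.1) = (4.1 - 2)/(6 - 2) = 0.525000

P(4.1) = 5×L_0(4.1) + 0×L_1(4.1)
P(4.1) = 2.375000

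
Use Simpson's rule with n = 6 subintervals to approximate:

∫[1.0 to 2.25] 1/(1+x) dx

f(x) = 1/(1+x)
a = 1.0, b = 2.25, n = 6
h = (b - a)/n = 0.208333

Simpson's rule: (h/3)[f(x₀) + 4f(x₁) + 2f(x₂) + ... + f(xₙ)]

x_0 = 1.0000, f(x_0) = 0.500000, coefficient = 1
x_1 = 1.2083, f(x_1) = 0.452830, coefficient = 4
x_2 = 1.4167, f(x_2) = 0.413793, coefficient = 2
x_3 = 1.6250, f(x_3) = 0.380952, coefficient = 4
x_4 = 1.8333, f(x_4) = 0.352941, coefficient = 2
x_5 = 2.0417, f(x_5) = 0.328767, coefficient = 4
x_6 = 2.2500, f(x_6) = 0.307692, coefficient = 1

I ≈ (0.208333/3) × 6.991360 = 0.485511
Exact value: 0.485508
Error: 0.000003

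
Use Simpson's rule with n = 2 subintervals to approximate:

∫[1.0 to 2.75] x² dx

f(x) = x²
a = 1.0, b = 2.75, n = 2
h = (b - a)/n = 0.875000

Simpson's rule: (h/3)[f(x₀) + 4f(x₁) + 2f(x₂) + ... + f(xₙ)]

x_0 = 1.0000, f(x_0) = 1.000000, coefficient = 1
x_1 = 1.8750, f(x_1) = 3.515625, coefficient = 4
x_2 = 2.7500, f(x_2) = 7.562500, coefficient = 1

I ≈ (0.875000/3) × 22.625000 = 6.598958
Exact value: 6.598958
Error: 0.000000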